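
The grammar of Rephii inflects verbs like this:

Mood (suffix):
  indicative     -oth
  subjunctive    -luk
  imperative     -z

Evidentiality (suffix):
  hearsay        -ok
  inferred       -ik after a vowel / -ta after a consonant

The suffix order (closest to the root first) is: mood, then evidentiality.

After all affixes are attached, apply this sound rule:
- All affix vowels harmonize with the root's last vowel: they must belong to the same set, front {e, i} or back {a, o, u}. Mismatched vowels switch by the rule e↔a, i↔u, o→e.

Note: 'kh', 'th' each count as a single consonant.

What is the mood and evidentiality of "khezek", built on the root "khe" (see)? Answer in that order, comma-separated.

Segment: khe-z-ok.
mood: -z → imperative.
evidentiality: -ok → hearsay.

imperative, hearsay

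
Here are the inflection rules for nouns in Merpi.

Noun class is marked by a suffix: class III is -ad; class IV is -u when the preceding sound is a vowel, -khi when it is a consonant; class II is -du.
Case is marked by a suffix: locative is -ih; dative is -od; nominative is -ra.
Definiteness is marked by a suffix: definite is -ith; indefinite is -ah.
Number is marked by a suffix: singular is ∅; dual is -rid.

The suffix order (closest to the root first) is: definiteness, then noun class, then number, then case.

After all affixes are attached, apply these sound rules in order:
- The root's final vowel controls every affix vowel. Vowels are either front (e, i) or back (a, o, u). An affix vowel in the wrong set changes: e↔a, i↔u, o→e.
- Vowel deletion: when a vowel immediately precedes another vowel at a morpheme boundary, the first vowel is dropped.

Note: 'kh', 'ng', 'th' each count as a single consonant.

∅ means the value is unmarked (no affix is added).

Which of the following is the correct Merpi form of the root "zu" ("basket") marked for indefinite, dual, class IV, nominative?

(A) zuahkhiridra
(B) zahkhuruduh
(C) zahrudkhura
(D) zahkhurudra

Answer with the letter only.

D

Attach definiteness indefinite -ah → zuah.
Attach noun class class IV -khi (after consonant 'h') → zuahkhi.
Attach number dual -rid → zuahkhirid.
Attach case nominative -ra → zuahkhiridra.
Apply vowel harmony: zuahkhiridra → zuahkhurudra.
Apply vowel deletion: zuahkhurudra → zahkhurudra.
So the correct form is zahkhurudra, option (D).
(A) zuahkhiridra is wrong: it fails to apply the sound rule(s).
(B) zahkhuruduh is wrong: it uses locative instead of nominative for case.
(C) zahrudkhura is wrong: it has the affixes in the wrong order.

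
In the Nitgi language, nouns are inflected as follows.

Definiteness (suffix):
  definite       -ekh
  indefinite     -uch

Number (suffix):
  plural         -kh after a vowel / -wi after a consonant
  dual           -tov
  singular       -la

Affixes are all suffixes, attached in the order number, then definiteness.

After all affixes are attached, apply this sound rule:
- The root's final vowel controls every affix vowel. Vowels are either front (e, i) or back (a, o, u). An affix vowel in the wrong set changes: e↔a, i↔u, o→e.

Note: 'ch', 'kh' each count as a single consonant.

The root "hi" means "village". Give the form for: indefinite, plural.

hikhich

Attach number plural -kh (after vowel 'i') → hikh.
Attach definiteness indefinite -uch → hikhuch.
Apply vowel harmony: hikhuch → hikhich.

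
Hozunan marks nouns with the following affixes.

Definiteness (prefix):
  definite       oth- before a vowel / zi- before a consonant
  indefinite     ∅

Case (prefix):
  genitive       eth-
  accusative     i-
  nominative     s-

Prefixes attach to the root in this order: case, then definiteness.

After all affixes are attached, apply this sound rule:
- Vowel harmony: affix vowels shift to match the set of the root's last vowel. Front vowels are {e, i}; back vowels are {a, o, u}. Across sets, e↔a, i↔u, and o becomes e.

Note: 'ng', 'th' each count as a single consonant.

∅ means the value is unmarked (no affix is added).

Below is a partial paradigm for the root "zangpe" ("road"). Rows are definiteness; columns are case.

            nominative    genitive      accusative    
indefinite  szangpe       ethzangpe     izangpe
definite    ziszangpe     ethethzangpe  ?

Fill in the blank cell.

ethizangpe

Attach case accusative i- → izangpe.
Attach definiteness definite oth- (before vowel 'i') → othizangpe.
Apply vowel harmony: othizangpe → ethizangpe.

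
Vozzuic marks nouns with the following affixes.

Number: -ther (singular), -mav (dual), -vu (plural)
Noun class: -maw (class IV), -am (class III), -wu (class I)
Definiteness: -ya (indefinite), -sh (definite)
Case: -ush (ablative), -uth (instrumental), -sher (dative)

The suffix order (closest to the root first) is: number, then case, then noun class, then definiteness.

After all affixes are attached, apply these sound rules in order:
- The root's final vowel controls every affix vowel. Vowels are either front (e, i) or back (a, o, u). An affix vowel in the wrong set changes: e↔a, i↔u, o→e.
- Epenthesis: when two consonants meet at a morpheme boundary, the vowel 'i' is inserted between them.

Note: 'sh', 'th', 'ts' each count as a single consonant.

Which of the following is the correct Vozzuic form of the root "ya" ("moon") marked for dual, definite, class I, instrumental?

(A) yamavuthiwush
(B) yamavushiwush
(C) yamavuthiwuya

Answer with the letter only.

Attach number dual -mav → yamav.
Attach case instrumental -uth → yamavuth.
Attach noun class class I -wu → yamavuthwu.
Attach definiteness definite -sh → yamavuthwush.
Vowel harmony: no change.
Apply epenthesis: yamavuthwush → yamavuthiwush.
So the correct form is yamavuthiwush, option (A).
(B) yamavushiwush is wrong: it uses ablative instead of instrumental for case.
(C) yamavuthiwuya is wrong: it uses indefinite instead of definite for definiteness.

A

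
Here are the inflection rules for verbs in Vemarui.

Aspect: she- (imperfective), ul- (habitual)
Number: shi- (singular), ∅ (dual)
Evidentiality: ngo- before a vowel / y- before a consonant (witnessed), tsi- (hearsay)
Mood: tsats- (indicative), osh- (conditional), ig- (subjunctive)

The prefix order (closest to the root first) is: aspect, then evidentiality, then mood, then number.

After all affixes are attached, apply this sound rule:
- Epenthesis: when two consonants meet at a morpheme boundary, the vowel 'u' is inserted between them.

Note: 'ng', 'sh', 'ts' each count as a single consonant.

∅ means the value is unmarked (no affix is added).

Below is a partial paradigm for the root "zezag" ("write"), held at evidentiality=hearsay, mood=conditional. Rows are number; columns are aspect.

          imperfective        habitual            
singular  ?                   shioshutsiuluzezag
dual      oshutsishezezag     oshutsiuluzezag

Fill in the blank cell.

shioshutsishezezag

Attach aspect imperfective she- → shezezag.
Attach evidentiality hearsay tsi- → tsishezezag.
Attach mood conditional osh- → oshtsishezezag.
Attach number singular shi- → shioshtsishezezag.
Apply epenthesis: shioshtsishezezag → shioshutsishezezag.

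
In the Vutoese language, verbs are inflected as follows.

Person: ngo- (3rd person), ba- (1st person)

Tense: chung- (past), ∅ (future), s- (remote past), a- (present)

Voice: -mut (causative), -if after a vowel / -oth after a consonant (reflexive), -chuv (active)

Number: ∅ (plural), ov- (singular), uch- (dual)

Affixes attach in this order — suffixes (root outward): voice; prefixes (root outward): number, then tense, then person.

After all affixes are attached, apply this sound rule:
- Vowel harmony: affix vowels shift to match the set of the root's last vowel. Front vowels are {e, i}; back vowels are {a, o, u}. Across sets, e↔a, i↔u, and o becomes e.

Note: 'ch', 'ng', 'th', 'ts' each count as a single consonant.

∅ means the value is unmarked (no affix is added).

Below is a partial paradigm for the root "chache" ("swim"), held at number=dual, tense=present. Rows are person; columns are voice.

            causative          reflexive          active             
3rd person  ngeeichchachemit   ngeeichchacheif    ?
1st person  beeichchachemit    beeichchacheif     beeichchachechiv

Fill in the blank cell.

ngeeichchachechiv

Attach voice active -chuv → chachechuv.
Attach number dual uch- → uchchachechuv.
Attach tense present a- → auchchachechuv.
Attach person 3rd person ngo- → ngoauchchachechuv.
Apply vowel harmony: ngoauchchachechuv → ngeeichchachechiv.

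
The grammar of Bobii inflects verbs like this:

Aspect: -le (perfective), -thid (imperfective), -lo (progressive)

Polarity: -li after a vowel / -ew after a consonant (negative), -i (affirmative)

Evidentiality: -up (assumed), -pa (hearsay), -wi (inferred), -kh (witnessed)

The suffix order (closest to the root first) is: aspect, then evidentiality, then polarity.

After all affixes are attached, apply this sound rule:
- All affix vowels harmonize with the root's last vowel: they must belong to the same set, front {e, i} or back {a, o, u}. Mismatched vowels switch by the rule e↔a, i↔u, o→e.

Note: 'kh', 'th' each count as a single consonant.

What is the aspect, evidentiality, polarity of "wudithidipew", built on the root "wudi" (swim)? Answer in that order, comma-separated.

Segment: wudi-thid-up-ew.
aspect: -thid → imperfective.
evidentiality: -up → assumed.
polarity: -li/ew → negative.

imperfective, assumed, negative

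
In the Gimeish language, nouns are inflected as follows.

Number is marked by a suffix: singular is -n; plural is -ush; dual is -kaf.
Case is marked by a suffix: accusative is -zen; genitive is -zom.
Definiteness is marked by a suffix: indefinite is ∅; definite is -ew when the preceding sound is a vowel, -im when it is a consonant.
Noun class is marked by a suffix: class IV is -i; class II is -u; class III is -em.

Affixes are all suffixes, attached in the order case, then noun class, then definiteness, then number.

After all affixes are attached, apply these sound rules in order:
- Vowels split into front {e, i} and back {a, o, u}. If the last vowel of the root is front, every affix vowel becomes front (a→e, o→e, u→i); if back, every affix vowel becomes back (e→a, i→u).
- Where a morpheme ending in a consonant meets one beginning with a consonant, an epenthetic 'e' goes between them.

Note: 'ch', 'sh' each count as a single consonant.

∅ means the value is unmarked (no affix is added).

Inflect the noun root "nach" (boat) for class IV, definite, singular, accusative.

nachezanuawen

Attach case accusative -zen → nachzen.
Attach noun class class IV -i → nachzeni.
Attach definiteness definite -ew (after vowel 'i') → nachzeniew.
Attach number singular -n → nachzeniewn.
Apply vowel harmony: nachzeniewn → nachzanuawn.
Apply epenthesis: nachzanuawn → nachezanuawen.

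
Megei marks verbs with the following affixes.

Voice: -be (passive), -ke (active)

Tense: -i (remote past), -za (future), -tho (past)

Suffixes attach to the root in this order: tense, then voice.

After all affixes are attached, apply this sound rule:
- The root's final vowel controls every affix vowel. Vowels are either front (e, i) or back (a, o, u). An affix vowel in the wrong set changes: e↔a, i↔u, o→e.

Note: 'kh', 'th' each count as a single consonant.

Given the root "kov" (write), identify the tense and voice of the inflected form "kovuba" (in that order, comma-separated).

remote past, passive

Segment: kov-i-be.
tense: -i → remote past.
voice: -be → passive.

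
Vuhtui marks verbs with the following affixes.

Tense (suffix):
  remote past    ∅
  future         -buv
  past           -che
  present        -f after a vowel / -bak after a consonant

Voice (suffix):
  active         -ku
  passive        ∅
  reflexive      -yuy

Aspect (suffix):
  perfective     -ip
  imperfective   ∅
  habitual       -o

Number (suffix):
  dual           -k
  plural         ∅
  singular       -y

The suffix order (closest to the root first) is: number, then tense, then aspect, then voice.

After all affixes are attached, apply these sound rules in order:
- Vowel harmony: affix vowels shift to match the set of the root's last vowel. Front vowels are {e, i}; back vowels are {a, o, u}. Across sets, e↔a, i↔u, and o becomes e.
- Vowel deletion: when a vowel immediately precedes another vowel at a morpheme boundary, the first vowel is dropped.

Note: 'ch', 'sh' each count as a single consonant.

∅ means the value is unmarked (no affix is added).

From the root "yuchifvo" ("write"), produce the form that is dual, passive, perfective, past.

Attach number dual -k → yuchifvok.
Attach tense past -che → yuchifvokche.
Attach aspect perfective -ip → yuchifvokcheip.
voice = passive: zero marking, form stays yuchifvokcheip.
Apply vowel harmony: yuchifvokcheip → yuchifvokchaup.
Apply vowel deletion: yuchifvokchaup → yuchifvokchup.

yuchifvokchup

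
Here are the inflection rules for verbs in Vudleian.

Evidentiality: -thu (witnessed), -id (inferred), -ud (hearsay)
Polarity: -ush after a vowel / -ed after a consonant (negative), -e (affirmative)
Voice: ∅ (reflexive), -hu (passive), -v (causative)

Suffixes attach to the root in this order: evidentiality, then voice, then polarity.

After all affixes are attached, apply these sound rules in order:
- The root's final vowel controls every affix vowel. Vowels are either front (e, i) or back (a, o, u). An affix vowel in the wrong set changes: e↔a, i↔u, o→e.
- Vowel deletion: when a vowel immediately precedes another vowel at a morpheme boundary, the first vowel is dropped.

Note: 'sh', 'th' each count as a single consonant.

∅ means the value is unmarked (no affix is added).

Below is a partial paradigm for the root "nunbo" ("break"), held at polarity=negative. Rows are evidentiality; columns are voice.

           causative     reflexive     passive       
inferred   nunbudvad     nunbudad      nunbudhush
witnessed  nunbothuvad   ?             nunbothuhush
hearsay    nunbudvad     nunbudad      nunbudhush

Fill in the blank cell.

Attach evidentiality witnessed -thu → nunbothu.
voice = reflexive: zero marking, form stays nunbothu.
Attach polarity negative -ush (after vowel 'u') → nunbothuush.
Vowel harmony: no change.
Apply vowel deletion: nunbothuush → nunbothush.

nunbothush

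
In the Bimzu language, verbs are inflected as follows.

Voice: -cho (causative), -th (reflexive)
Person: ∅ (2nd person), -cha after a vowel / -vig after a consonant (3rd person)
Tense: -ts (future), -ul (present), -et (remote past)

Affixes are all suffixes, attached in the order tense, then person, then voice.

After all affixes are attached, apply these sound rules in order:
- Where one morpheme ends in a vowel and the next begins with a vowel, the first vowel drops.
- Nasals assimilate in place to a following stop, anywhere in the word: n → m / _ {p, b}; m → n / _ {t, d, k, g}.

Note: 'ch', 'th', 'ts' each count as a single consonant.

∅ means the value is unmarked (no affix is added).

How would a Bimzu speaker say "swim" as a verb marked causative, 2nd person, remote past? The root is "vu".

vetcho

Attach tense remote past -et → vuet.
person = 2nd person: zero marking, form stays vuet.
Attach voice causative -cho → vuetcho.
Apply vowel deletion: vuetcho → vetcho.
Nasal assimilation: no change.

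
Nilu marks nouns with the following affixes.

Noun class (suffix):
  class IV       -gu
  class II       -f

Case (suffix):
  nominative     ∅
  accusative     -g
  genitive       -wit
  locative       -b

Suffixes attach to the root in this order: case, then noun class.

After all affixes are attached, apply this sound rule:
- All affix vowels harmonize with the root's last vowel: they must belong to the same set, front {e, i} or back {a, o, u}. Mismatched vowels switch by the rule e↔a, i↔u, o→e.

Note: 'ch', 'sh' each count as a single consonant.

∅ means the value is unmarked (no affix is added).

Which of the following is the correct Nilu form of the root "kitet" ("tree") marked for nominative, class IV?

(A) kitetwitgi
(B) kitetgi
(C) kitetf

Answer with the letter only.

case = nominative: zero marking, form stays kitet.
Attach noun class class IV -gu → kitetgu.
Apply vowel harmony: kitetgu → kitetgi.
So the correct form is kitetgi, option (B).
(C) kitetf is wrong: it uses class II instead of class IV for noun class.
(A) kitetwitgi is wrong: it uses genitive instead of nominative for case.

B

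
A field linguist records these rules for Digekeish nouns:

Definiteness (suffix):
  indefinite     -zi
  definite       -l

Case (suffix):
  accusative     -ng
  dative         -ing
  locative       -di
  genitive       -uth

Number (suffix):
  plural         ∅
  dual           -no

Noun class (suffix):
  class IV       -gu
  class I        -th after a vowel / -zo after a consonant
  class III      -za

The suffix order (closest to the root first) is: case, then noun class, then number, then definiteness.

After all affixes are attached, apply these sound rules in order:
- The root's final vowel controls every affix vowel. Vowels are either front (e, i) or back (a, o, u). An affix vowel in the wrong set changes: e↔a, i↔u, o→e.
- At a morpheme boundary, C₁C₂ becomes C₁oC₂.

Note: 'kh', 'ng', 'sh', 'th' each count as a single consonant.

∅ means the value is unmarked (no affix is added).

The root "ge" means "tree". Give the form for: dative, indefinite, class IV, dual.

Attach case dative -ing → geing.
Attach noun class class IV -gu → geinggu.
Attach number dual -no → geingguno.
Attach definiteness indefinite -zi → geinggunozi.
Apply vowel harmony: geinggunozi → geingginezi.
Apply epenthesis: geingginezi → geingoginezi.

geingoginezi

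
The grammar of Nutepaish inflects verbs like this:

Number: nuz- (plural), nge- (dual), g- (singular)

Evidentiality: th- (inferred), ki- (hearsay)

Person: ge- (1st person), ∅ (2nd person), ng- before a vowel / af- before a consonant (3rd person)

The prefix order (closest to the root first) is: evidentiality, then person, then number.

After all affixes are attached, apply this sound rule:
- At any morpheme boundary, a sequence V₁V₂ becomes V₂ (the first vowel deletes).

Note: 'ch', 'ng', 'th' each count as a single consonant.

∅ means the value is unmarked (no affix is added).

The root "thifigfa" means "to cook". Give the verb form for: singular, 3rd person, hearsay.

Attach evidentiality hearsay ki- → kithifigfa.
Attach person 3rd person af- (before consonant 'k') → afkithifigfa.
Attach number singular g- → gafkithifigfa.
Vowel deletion: no change.

gafkithifigfa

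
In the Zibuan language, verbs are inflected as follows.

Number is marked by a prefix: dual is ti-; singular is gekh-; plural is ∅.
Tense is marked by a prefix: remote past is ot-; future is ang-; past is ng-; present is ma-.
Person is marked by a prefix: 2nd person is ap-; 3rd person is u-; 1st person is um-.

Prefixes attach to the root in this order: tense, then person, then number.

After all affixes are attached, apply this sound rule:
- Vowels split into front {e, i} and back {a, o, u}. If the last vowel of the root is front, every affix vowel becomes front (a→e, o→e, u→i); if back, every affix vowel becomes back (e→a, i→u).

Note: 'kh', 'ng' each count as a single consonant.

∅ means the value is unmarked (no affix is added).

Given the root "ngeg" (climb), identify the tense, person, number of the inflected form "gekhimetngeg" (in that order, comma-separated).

Segment: gekh-um-ot-ngeg.
tense: ot- → remote past.
person: um- → 1st person.
number: gekh- → singular.

remote past, 1st person, singular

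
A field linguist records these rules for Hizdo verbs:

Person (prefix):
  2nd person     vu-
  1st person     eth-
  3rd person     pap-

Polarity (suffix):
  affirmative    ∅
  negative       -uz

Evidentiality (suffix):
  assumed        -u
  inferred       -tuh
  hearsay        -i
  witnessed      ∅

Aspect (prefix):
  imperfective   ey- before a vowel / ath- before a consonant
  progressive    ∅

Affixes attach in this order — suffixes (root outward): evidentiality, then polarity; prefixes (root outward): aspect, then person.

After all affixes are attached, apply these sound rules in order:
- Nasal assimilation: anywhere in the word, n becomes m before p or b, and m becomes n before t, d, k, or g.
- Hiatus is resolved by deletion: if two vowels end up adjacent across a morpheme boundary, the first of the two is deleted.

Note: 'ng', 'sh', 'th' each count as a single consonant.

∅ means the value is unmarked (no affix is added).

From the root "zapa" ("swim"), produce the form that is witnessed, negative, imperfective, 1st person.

evidentiality = witnessed: zero marking, form stays zapa.
Attach aspect imperfective ath- (before consonant 'z') → athzapa.
Attach polarity negative -uz → athzapauz.
Attach person 1st person eth- → ethathzapauz.
Nasal assimilation: no change.
Apply vowel deletion: ethathzapauz → ethathzapuz.

ethathzapuz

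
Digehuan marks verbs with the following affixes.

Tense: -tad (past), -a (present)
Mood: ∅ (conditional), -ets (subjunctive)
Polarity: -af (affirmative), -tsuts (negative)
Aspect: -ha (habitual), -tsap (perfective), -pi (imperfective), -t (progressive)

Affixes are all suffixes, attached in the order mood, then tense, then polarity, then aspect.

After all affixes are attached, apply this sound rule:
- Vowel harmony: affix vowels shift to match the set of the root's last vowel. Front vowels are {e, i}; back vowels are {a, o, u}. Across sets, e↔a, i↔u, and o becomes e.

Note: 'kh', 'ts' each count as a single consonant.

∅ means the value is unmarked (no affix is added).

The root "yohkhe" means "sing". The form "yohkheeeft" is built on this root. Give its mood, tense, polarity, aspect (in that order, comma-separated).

conditional, present, affirmative, progressive

Segment: yohkhe-a-af-t.
mood: ∅ → conditional.
tense: -a → present.
polarity: -af → affirmative.
aspect: -t → progressive.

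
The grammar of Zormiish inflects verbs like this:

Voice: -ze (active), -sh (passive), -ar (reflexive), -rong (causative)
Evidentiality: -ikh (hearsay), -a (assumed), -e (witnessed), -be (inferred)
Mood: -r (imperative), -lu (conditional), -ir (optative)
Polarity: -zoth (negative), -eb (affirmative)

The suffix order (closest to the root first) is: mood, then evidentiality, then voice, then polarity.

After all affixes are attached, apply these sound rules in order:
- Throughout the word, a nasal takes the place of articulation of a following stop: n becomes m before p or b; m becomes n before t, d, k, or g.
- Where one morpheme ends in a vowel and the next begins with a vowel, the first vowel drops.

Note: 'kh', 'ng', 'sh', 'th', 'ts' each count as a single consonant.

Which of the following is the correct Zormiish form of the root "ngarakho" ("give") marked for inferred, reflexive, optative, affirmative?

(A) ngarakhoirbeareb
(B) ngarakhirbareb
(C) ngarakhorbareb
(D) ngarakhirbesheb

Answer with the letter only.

Attach mood optative -ir → ngarakhoir.
Attach evidentiality inferred -be → ngarakhoirbe.
Attach voice reflexive -ar → ngarakhoirbear.
Attach polarity affirmative -eb → ngarakhoirbeareb.
Nasal assimilation: no change.
Apply vowel deletion: ngarakhoirbeareb → ngarakhirbareb.
So the correct form is ngarakhirbareb, option (B).
(A) ngarakhoirbeareb is wrong: it fails to apply the sound rule(s).
(C) ngarakhorbareb is wrong: it uses imperative instead of optative for mood.
(D) ngarakhirbesheb is wrong: it uses passive instead of reflexive for voice.

B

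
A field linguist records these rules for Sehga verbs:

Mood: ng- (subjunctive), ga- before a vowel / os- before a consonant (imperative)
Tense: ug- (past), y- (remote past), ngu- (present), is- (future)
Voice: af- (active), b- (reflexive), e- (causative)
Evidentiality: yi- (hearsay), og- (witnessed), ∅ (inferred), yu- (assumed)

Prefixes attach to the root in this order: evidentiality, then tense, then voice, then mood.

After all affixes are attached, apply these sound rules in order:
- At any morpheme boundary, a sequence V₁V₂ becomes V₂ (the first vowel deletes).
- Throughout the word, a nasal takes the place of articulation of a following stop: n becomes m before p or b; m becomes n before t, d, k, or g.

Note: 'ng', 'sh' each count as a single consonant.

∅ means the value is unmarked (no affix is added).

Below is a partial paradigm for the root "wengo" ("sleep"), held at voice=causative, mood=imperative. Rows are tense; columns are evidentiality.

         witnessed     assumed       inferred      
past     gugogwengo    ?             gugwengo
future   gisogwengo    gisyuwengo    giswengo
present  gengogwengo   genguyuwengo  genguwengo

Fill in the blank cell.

Attach evidentiality assumed yu- → yuwengo.
Attach tense past ug- → ugyuwengo.
Attach voice causative e- → eugyuwengo.
Attach mood imperative ga- (before vowel 'e') → gaeugyuwengo.
Apply vowel deletion: gaeugyuwengo → gugyuwengo.
Nasal assimilation: no change.

gugyuwengo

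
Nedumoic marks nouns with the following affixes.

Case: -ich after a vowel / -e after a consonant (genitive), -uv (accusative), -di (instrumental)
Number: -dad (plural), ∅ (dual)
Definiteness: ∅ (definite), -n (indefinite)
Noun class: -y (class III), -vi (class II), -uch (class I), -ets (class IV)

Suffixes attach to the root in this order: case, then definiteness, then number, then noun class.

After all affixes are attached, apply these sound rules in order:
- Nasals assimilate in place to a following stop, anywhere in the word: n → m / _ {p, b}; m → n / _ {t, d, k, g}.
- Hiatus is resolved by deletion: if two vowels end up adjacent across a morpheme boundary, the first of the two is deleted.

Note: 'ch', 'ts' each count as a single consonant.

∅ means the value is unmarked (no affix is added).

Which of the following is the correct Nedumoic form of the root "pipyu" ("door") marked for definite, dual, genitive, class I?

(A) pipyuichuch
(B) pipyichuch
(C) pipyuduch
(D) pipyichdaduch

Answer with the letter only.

Attach case genitive -ich (after vowel 'u') → pipyuich.
definiteness = definite: zero marking, form stays pipyuich.
number = dual: zero marking, form stays pipyuich.
Attach noun class class I -uch → pipyuichuch.
Nasal assimilation: no change.
Apply vowel deletion: pipyuichuch → pipyichuch.
So the correct form is pipyichuch, option (B).
(A) pipyuichuch is wrong: it fails to apply the sound rule(s).
(D) pipyichdaduch is wrong: it uses plural instead of dual for number.
(C) pipyuduch is wrong: it uses instrumental instead of genitive for case.

B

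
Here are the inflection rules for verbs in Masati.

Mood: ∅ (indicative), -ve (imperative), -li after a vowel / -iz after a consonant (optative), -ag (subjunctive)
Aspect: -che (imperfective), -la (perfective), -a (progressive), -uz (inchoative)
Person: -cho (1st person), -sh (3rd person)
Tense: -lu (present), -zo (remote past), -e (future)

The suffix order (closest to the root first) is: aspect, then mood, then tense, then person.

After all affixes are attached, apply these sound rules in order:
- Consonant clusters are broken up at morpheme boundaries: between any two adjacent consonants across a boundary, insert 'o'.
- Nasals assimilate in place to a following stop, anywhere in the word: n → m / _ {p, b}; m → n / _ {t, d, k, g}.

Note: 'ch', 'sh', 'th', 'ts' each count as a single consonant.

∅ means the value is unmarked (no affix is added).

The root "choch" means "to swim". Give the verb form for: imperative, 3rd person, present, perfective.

chocholavelush

Attach aspect perfective -la → chochla.
Attach mood imperative -ve → chochlave.
Attach tense present -lu → chochlavelu.
Attach person 3rd person -sh → chochlavelush.
Apply epenthesis: chochlavelush → chocholavelush.
Nasal assimilation: no change.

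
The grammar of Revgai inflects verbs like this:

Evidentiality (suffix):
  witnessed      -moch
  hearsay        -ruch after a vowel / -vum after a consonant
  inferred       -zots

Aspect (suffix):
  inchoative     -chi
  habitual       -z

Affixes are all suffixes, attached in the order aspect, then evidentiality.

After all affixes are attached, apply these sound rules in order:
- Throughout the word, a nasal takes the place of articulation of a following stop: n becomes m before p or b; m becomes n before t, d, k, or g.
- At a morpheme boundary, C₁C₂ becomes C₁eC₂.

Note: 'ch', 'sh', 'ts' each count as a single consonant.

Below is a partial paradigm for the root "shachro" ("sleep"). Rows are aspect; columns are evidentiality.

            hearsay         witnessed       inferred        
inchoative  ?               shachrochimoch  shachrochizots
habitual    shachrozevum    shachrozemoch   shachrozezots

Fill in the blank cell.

shachrochiruch

Attach aspect inchoative -chi → shachrochi.
Attach evidentiality hearsay -ruch (after vowel 'i') → shachrochiruch.
Nasal assimilation: no change.
Epenthesis: no change.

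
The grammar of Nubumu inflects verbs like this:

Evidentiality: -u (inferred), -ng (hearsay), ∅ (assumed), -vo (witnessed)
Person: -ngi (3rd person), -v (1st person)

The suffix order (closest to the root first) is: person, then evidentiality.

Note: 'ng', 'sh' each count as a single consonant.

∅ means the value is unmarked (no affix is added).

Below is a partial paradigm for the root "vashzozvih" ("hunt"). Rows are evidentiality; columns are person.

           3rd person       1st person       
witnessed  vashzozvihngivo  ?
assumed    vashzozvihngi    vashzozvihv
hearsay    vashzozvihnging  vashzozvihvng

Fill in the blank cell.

Attach person 1st person -v → vashzozvihv.
Attach evidentiality witnessed -vo → vashzozvihvvo.

vashzozvihvvo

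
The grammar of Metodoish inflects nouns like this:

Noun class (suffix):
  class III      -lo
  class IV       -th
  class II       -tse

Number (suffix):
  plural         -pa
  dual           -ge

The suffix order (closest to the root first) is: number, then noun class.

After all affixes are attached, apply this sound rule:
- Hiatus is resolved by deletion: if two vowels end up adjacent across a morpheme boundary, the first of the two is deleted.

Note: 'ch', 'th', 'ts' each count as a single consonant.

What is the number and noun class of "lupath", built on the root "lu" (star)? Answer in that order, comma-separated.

Segment: lu-pa-th.
number: -pa → plural.
noun class: -th → class IV.

plural, class IV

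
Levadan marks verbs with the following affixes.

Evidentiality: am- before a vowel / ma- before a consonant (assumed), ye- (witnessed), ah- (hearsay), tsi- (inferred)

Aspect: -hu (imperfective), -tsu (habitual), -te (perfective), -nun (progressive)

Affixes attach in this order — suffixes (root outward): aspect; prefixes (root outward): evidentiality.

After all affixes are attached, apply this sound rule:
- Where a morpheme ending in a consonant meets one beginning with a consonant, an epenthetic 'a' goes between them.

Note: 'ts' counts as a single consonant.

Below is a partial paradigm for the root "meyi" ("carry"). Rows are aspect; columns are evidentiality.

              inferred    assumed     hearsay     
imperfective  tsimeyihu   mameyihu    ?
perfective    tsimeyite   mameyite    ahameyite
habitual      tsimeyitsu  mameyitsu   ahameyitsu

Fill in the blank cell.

ahameyihu

Attach aspect imperfective -hu → meyihu.
Attach evidentiality hearsay ah- → ahmeyihu.
Apply epenthesis: ahmeyihu → ahameyihu.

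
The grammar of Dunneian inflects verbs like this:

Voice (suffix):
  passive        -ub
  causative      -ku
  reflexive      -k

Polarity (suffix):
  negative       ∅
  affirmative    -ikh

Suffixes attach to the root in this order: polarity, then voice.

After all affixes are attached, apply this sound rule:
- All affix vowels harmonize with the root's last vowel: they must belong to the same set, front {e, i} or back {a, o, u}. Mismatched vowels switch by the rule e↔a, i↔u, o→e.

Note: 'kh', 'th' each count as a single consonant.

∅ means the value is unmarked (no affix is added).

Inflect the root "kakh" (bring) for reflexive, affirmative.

kakhukhk

Attach polarity affirmative -ikh → kakhikh.
Attach voice reflexive -k → kakhikhk.
Apply vowel harmony: kakhikhk → kakhukhk.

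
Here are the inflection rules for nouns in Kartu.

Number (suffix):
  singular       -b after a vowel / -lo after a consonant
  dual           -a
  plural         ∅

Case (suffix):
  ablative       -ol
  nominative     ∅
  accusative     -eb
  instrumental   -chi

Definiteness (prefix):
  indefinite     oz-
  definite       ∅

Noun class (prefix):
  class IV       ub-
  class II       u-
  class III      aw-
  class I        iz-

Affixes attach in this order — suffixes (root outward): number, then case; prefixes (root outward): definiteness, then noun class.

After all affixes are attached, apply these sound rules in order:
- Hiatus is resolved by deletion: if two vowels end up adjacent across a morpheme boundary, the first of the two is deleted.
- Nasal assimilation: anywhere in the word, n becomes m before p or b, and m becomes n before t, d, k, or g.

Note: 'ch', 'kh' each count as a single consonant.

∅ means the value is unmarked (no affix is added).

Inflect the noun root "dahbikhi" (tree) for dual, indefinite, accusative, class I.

izozdahbikheb

Attach number dual -a → dahbikhia.
Attach definiteness indefinite oz- → ozdahbikhia.
Attach noun class class I iz- → izozdahbikhia.
Attach case accusative -eb → izozdahbikhiaeb.
Apply vowel deletion: izozdahbikhiaeb → izozdahbikheb.
Nasal assimilation: no change.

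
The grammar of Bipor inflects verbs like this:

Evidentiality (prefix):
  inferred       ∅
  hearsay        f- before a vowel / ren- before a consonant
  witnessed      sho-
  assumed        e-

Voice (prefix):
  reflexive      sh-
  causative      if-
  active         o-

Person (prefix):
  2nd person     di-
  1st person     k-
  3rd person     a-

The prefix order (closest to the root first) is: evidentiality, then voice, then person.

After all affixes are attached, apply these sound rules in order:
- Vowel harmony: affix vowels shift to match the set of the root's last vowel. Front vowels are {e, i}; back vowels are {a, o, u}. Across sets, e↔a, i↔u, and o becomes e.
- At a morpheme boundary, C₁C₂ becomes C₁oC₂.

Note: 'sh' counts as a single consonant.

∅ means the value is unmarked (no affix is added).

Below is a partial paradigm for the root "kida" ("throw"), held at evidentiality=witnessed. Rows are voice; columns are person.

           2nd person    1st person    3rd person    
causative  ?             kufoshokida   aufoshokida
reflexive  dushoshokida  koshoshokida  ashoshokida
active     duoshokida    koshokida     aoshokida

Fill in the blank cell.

Attach evidentiality witnessed sho- → shokida.
Attach voice causative if- → ifshokida.
Attach person 2nd person di- → diifshokida.
Apply vowel harmony: diifshokida → duufshokida.
Apply epenthesis: duufshokida → duufoshokida.

duufoshokida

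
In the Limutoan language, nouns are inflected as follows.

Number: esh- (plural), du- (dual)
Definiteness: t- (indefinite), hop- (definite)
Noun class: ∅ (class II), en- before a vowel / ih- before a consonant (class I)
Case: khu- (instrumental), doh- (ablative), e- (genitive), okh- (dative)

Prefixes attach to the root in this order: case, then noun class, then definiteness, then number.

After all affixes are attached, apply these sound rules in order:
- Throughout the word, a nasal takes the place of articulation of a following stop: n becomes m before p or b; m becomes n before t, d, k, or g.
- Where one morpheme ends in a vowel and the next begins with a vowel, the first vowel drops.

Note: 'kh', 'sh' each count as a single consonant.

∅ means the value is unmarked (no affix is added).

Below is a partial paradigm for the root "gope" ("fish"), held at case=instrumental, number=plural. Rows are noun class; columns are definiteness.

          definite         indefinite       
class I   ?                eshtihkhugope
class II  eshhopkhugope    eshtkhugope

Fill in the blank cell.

Attach case instrumental khu- → khugope.
Attach noun class class I ih- (before consonant 'kh') → ihkhugope.
Attach definiteness definite hop- → hopihkhugope.
Attach number plural esh- → eshhopihkhugope.
Nasal assimilation: no change.
Vowel deletion: no change.

eshhopihkhugope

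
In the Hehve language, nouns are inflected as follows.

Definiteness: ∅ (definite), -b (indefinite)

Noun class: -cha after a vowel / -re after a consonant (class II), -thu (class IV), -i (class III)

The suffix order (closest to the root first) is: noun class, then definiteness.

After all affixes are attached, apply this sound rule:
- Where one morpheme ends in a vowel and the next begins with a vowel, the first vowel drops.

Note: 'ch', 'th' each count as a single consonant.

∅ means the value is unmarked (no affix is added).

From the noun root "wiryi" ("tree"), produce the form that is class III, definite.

wiryi

Attach noun class class III -i → wiryii.
definiteness = definite: zero marking, form stays wiryii.
Apply vowel deletion: wiryii → wiryi.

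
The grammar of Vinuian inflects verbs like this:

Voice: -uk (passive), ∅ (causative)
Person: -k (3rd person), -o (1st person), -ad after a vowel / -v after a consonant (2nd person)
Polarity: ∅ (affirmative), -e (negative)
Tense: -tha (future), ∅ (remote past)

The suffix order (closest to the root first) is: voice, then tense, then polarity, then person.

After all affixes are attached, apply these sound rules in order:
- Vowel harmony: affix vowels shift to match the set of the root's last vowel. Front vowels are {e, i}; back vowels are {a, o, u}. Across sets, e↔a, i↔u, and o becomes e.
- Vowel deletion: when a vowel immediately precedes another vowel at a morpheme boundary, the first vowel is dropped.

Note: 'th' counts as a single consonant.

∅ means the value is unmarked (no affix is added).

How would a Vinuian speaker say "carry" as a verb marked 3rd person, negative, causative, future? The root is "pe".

pethek

voice = causative: zero marking, form stays pe.
Attach tense future -tha → petha.
Attach polarity negative -e → pethae.
Attach person 3rd person -k → pethaek.
Apply vowel harmony: pethaek → petheek.
Apply vowel deletion: petheek → pethek.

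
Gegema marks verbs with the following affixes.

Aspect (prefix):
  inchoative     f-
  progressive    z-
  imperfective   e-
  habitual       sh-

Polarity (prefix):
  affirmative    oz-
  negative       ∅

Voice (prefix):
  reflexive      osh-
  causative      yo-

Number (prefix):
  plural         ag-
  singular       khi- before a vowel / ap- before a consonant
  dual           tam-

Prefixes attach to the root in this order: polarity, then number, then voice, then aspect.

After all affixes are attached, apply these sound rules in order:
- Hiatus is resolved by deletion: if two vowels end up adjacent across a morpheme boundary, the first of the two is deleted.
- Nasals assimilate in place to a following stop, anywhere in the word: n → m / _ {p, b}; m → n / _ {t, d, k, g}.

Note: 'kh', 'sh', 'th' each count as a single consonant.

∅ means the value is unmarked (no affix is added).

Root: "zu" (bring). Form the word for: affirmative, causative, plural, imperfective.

eyagozzu

Attach polarity affirmative oz- → ozzu.
Attach number plural ag- → agozzu.
Attach voice causative yo- → yoagozzu.
Attach aspect imperfective e- → eyoagozzu.
Apply vowel deletion: eyoagozzu → eyagozzu.
Nasal assimilation: no change.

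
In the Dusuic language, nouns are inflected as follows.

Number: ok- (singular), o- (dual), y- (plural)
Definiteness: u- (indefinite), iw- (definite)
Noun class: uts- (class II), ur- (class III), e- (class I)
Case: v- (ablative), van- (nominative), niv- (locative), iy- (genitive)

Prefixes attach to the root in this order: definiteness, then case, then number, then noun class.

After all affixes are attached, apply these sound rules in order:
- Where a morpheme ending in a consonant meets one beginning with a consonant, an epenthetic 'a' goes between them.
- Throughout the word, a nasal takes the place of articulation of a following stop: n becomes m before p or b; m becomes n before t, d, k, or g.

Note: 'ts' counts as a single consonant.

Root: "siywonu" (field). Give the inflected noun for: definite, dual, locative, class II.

Attach definiteness definite iw- → iwsiywonu.
Attach case locative niv- → niviwsiywonu.
Attach number dual o- → oniviwsiywonu.
Attach noun class class II uts- → utsoniviwsiywonu.
Apply epenthesis: utsoniviwsiywonu → utsoniviwasiywonu.
Nasal assimilation: no change.

utsoniviwasiywonu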